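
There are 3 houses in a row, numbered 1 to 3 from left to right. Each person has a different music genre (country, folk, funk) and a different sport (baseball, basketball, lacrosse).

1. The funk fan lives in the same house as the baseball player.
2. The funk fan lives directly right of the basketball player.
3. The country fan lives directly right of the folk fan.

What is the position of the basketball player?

2

That leaves folk as the music genre for house 1.
Clue 3: the country fan is in house 2.
That leaves funk as the music genre for house 3.
The baseball player is in house 3 (clue 1).
Clue 2 places the basketball player in house 2.
The only sport still possible for house 1 is lacrosse.
So: house 1 = folk/lacrosse, house 2 = country/basketball, house 3 = funk/baseball.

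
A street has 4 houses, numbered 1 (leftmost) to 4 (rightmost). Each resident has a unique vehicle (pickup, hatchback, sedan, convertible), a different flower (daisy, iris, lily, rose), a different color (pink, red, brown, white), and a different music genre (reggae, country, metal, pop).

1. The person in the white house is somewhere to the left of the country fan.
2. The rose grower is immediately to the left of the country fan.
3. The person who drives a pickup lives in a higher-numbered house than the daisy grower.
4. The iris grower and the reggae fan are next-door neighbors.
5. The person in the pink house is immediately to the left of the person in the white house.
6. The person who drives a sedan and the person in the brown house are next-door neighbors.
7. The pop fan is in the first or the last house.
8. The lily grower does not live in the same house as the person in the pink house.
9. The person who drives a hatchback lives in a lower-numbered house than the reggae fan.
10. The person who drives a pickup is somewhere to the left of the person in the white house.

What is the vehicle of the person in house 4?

convertible

Clue 10 places the person who drives a pickup in house 2.
Clue 10 places the person in the white house in house 3.
The country fan is in house 4 (clue 1).
By clue 2, the rose grower is in house 3.
The daisy grower is in house 1 (clue 3).
By clue 5, the person in the pink house is in house 2.
That leaves convertible as the vehicle for house 4.
That leaves iris as the flower for house 2.
So house 4 gets lily for flower.
House 1 color: only red fits.
The only color still possible for house 4 is brown.
House 1 music genre: only pop fits.
From clue 4, the reggae fan must be in house 3.
Clue 6: the person who drives a sedan is in house 3.
Clue 9 places the person who drives a hatchback in house 1.
House 2 music genre: only metal fits.
So: house 1 = hatchback/daisy/red/pop, house 2 = pickup/iris/pink/metal, house 3 = sedan/rose/white/reggae, house 4 = convertible/lily/brown/country.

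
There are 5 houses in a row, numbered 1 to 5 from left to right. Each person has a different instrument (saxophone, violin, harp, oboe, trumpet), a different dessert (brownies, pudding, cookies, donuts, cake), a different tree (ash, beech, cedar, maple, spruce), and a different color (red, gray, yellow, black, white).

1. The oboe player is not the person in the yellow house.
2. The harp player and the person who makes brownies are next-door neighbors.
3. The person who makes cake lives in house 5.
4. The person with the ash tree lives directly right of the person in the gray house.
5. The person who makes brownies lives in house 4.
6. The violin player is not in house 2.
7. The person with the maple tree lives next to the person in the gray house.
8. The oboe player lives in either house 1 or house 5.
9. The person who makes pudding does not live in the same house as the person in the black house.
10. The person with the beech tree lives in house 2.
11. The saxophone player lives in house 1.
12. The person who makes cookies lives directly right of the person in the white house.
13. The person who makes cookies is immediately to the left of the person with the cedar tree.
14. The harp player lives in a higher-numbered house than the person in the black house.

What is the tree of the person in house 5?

From clue 3, the person who makes cake must be in house 5.
From clue 5, the person who makes brownies must be in house 4.
By clue 10, the person with the beech tree is in house 2.
The saxophone player is in house 1 (clue 11).
So house 5 gets oboe for instrument.
The harp player is in house 3 (clue 2).
House 2 instrument: only trumpet fits.
So house 4 gets violin for instrument.
House 5's color must be red (nothing else left).
The person who makes cookies is narrowed to house 2 or 3; consider each.
Placing it in house 2 leads to a contradiction, so it's in house 3.
From clue 12, the person in the white house must be in house 2.
By clue 13, the person with the cedar tree is in house 4.
By clue 4, the person with the ash tree is in house 5.
By clue 4, the person in the gray house is in house 4.
The person who makes pudding is in house 2 (clue 9).
House 1 dessert: only donuts fits.
House 1's tree must be spruce (nothing else left).
House 3 tree: only maple fits.
House 1 color: only black fits.
House 3 color: only yellow fits.
So: house 1 = saxophone/donuts/spruce/black, house 2 = trumpet/pudding/beech/white, house 3 = harp/cookies/maple/yellow, house 4 = violin/brownies/cedar/gray, house 5 = oboe/cake/ash/red.

ash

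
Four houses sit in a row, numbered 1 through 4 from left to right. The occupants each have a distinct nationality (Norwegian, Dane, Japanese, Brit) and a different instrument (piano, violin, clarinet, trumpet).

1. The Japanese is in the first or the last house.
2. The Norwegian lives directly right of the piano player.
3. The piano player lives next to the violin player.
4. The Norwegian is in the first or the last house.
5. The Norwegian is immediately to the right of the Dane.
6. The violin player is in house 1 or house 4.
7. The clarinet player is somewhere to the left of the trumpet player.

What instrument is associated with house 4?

violin

Clue 4: the Norwegian is in house 4.
By clue 5, the Dane is in house 3.
House 1's nationality must be Japanese (nothing else left).
House 2 nationality: only Brit fits.
From clue 2, the piano player must be in house 3.
Clue 3: the violin player is in house 4.
House 1 instrument: only clarinet fits.
So house 2 gets trumpet for instrument.
So: house 1 = Japanese/clarinet, house 2 = Brit/trumpet, house 3 = Dane/piano, house 4 = Norwegian/violin.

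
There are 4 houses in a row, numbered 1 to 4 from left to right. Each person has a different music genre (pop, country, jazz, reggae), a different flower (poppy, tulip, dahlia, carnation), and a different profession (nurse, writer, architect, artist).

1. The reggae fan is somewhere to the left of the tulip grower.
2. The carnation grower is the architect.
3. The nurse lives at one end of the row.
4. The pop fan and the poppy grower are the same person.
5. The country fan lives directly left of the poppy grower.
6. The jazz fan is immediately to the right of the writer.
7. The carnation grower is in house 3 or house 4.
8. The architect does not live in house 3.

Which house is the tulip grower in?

House 1's flower must be dahlia (nothing else left).
Clue 2 places the carnation grower in house 4.
The architect is in house 4 (clue 2).
That leaves jazz as the music genre for house 4.
House 1's profession must be nurse (nothing else left).
By clue 6, the writer is in house 3.
House 3 music genre: only pop fits.
That leaves artist as the profession for house 2.
The poppy grower is in house 3 (clue 4).
From clue 5, the country fan must be in house 2.
House 1 music genre: only reggae fits.
House 2's flower must be tulip (nothing else left).
So: house 1 = reggae/dahlia/nurse, house 2 = country/tulip/artist, house 3 = pop/poppy/writer, house 4 = jazz/carnation/architect.

2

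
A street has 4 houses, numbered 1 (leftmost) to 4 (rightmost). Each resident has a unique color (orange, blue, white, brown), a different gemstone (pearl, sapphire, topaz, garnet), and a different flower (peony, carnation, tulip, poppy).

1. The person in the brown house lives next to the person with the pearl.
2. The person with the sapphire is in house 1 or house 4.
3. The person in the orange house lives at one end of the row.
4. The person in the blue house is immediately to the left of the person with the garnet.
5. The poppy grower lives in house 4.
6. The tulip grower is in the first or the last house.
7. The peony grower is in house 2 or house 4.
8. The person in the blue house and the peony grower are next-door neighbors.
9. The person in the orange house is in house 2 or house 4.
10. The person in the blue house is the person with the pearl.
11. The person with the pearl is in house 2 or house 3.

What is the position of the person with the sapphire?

Clue 5 places the poppy grower in house 4.
Clue 9: the person in the orange house is in house 4.
Clue 11 places the person with the pearl in house 3.
So house 3 gets carnation for flower.
By clue 1, the person in the brown house is in house 2.
Clue 10 places the person in the blue house in house 3.
The only color still possible for house 1 is white.
House 1 flower: only tulip fits.
So house 2 gets peony for flower.
Clue 4: the person with the garnet is in house 4.
House 2 gemstone: only topaz fits.
The only gemstone still possible for house 1 is sapphire.
So: house 1 = white/sapphire/tulip, house 2 = brown/topaz/peony, house 3 = blue/pearl/carnation, house 4 = orange/garnet/poppy.

1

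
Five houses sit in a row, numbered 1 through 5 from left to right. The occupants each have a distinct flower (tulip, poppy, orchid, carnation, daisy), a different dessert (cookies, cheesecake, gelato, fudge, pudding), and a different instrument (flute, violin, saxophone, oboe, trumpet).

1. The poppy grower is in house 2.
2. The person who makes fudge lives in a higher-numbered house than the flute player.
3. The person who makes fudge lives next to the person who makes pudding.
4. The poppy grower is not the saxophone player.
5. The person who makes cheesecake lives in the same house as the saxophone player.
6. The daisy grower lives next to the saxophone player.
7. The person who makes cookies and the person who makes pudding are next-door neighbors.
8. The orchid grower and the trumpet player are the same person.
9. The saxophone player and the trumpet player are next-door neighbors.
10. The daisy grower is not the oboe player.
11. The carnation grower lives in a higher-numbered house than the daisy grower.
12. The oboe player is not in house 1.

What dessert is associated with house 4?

Clue 1: the poppy grower is in house 2.
So house 1 gets tulip for flower.
The carnation grower is narrowed to house 4 or 5; consider each.
Placing it in house 5 leads to a contradiction, so it's in house 4.
By clue 11, the daisy grower is in house 3.
That leaves orchid as the flower for house 5.
By clue 6, the saxophone player is in house 4.
By clue 8, the trumpet player is in house 5.
From clue 5, the person who makes cheesecake must be in house 4.
The only instrument still possible for house 2 is oboe.
So house 5 gets gelato for dessert.
The flute player is in house 1 (clue 2).
House 3's instrument must be violin (nothing else left).
The person who makes fudge is narrowed to house 2 or 3; consider each.
Placing it in house 2 leads to a contradiction, so it's in house 3.
From clue 3, the person who makes pudding must be in house 2.
The only dessert still possible for house 1 is cookies.
So: house 1 = tulip/cookies/flute, house 2 = poppy/pudding/oboe, house 3 = daisy/fudge/violin, house 4 = carnation/cheesecake/saxophone, house 5 = orchid/gelato/trumpet.

cheesecake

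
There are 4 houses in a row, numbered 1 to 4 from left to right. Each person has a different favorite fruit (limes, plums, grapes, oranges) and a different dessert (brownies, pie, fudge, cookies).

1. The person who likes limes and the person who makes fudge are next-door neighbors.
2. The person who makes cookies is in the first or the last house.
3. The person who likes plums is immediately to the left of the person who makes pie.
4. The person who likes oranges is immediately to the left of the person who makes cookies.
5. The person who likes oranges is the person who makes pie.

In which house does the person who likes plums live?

2

From clue 4, the person who likes oranges must be in house 3.
The person who makes cookies is in house 4 (clue 4).
By clue 5, the person who makes pie is in house 3.
The person who likes plums is in house 2 (clue 3).
The only favorite fruit still possible for house 4 is grapes.
By clue 1, the person who makes fudge is in house 2.
That leaves limes as the favorite fruit for house 1.
The only dessert still possible for house 1 is brownies.
So: house 1 = limes/brownies, house 2 = plums/fudge, house 3 = oranges/pie, house 4 = grapes/cookies.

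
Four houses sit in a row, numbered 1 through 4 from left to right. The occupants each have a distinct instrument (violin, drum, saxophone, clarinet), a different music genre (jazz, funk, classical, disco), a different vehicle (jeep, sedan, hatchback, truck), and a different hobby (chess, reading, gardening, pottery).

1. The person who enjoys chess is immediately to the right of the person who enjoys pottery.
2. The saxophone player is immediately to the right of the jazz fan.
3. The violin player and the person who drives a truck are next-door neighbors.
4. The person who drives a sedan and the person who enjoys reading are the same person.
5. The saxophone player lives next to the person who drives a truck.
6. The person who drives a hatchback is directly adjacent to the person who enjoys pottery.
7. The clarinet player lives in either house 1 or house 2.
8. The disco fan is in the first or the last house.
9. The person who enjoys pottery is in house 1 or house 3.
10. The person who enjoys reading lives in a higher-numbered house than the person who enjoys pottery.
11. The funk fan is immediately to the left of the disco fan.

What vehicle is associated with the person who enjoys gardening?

truck

By clue 11, the funk fan is in house 3.
The disco fan is in house 4 (clue 11).
The clarinet player is narrowed to house 1 or 2; consider each.
Placing it in house 2 leads to a contradiction, so it's in house 1.
The saxophone player is narrowed to house 2 or 3; consider each.
Placing it in house 3 leads to a contradiction, so it's in house 2.
By clue 2, the jazz fan is in house 1.
The only music genre still possible for house 2 is classical.
From clue 3, the violin player must be in house 4.
Clue 3: the person who drives a truck is in house 3.
The only instrument still possible for house 3 is drum.
So house 1 gets jeep for vehicle.
The person who drives a hatchback is narrowed to house 2 or 4; consider each.
Placing it in house 4 leads to a contradiction, so it's in house 2.
House 4's vehicle must be sedan (nothing else left).
By clue 4, the person who enjoys reading is in house 4.
The person who enjoys pottery is in house 1 (clue 1).
The only hobby still possible for house 2 is chess.
That leaves gardening as the hobby for house 3.
So: house 1 = clarinet/jazz/jeep/pottery, house 2 = saxophone/classical/hatchback/chess, house 3 = drum/funk/truck/gardening, house 4 = violin/disco/sedan/reading.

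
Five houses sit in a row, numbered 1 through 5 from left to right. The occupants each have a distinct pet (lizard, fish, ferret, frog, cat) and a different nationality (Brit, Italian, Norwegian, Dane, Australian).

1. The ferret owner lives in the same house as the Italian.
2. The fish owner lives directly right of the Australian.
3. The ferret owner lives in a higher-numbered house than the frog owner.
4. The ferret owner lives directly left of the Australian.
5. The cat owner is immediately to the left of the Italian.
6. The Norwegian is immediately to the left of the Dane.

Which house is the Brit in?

The cat owner is narrowed to house 1 or 2; consider each.
Placing it in house 1 leads to a contradiction, so it's in house 2.
From clue 5, the Italian must be in house 3.
So house 4 gets Australian for nationality.
Clue 2 places the fish owner in house 5.
The Norwegian is in house 1 (clue 6).
Clue 6 places the Dane in house 2.
That leaves frog as the pet for house 1.
House 3's pet must be ferret (nothing else left).
That leaves lizard as the pet for house 4.
So house 5 gets Brit for nationality.
So: house 1 = frog/Norwegian, house 2 = cat/Dane, house 3 = ferret/Italian, house 4 = lizard/Australian, house 5 = fish/Brit.

5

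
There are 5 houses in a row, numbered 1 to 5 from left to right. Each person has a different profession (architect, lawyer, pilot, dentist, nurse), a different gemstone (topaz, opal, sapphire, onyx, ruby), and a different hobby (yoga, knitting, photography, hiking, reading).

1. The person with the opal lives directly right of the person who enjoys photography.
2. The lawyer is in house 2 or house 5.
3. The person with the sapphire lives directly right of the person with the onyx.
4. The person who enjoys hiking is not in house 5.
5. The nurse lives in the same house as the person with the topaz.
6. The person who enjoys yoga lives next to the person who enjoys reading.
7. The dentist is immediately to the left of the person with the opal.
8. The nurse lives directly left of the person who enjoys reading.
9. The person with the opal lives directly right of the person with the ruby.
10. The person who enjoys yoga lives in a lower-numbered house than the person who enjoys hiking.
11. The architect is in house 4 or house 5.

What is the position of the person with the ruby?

4

House 5's hobby must be knitting (nothing else left).
The architect is narrowed to house 4 or 5; consider each.
Placing it in house 4 leads to a contradiction, so it's in house 5.
House 2's profession must be lawyer (nothing else left).
The nurse is narrowed to house 1 or 3; consider each.
Placing it in house 3 leads to a contradiction, so it's in house 1.
Clue 5: the person with the topaz is in house 1.
Clue 8: the person who enjoys reading is in house 2.
House 2 gemstone: only onyx fits.
From clue 3, the person with the sapphire must be in house 3.
That leaves ruby as the gemstone for house 4.
So house 5 gets opal for gemstone.
So house 1 gets yoga for hobby.
Clue 1: the person who enjoys photography is in house 4.
Clue 7 places the dentist in house 4.
So house 3 gets pilot for profession.
House 3's hobby must be hiking (nothing else left).
So: house 1 = nurse/topaz/yoga, house 2 = lawyer/onyx/reading, house 3 = pilot/sapphire/hiking, house 4 = dentist/ruby/photography, house 5 = architect/opal/knitting.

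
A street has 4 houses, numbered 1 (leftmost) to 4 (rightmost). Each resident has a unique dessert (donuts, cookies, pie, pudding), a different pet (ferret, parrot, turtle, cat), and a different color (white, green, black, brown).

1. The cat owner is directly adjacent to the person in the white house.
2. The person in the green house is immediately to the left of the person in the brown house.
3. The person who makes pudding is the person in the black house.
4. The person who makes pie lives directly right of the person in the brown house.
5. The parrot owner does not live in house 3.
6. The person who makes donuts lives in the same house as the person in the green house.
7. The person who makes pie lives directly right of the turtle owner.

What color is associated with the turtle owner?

The person who makes donuts is narrowed to house 1 or 2; consider each.
Placing it in house 2 leads to a contradiction, so it's in house 1.
From clue 6, the person in the green house must be in house 1.
Clue 2 places the person in the brown house in house 2.
Clue 4: the person who makes pie is in house 3.
By clue 7, the turtle owner is in house 2.
Clue 3 places the person who makes pudding in house 4.
Clue 3 places the person in the black house in house 4.
House 2's dessert must be cookies (nothing else left).
That leaves white as the color for house 3.
The cat owner is in house 4 (clue 1).
So house 3 gets ferret for pet.
House 1 pet: only parrot fits.
So: house 1 = donuts/parrot/green, house 2 = cookies/turtle/brown, house 3 = pie/ferret/white, house 4 = pudding/cat/black.

brown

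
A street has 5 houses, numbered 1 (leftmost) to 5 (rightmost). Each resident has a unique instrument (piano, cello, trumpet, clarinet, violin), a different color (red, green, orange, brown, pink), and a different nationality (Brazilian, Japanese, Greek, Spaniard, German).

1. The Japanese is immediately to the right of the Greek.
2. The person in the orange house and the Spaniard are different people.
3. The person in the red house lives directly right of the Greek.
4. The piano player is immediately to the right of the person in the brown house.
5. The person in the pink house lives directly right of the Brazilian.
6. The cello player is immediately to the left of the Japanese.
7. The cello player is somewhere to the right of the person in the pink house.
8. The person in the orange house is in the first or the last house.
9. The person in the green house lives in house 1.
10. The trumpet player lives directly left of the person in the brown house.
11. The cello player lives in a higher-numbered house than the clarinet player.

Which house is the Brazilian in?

The person in the green house is in house 1 (clue 9).
The only color still possible for house 5 is orange.
From clue 1, the Japanese must be in house 4.
Clue 1: the Greek is in house 3.
By clue 3, the person in the red house is in house 4.
Clue 6: the cello player is in house 3.
By clue 7, the person in the pink house is in house 2.
So house 3 gets brown for color.
House 5's nationality must be German (nothing else left).
By clue 4, the piano player is in house 4.
By clue 5, the Brazilian is in house 1.
Clue 10 places the trumpet player in house 2.
So house 1 gets clarinet for instrument.
So house 5 gets violin for instrument.
House 2 nationality: only Spaniard fits.
So: house 1 = clarinet/green/Brazilian, house 2 = trumpet/pink/Spaniard, house 3 = cello/brown/Greek, house 4 = piano/red/Japanese, house 5 = violin/orange/German.

1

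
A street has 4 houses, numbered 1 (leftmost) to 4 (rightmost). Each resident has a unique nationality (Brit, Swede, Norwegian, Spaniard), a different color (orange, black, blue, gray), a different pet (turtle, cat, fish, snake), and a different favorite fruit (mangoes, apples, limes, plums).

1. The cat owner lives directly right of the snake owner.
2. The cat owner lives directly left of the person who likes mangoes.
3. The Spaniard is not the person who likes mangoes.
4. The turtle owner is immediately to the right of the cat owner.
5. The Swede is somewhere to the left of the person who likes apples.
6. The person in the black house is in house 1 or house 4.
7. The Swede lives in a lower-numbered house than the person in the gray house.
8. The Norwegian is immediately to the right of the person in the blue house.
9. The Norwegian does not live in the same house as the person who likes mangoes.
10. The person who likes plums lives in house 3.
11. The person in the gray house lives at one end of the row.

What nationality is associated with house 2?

The person who likes plums is in house 3 (clue 10).
Clue 11: the person in the gray house is in house 4.
So house 1 gets limes for favorite fruit.
That leaves apples as the favorite fruit for house 2.
That leaves mangoes as the favorite fruit for house 4.
From clue 2, the cat owner must be in house 3.
Clue 4 places the turtle owner in house 4.
Clue 5 places the Swede in house 1.
House 4 nationality: only Brit fits.
So house 1 gets black for color.
Clue 1 places the snake owner in house 2.
Clue 8: the Norwegian is in house 3.
By clue 8, the person in the blue house is in house 2.
So house 2 gets Spaniard for nationality.
House 3's color must be orange (nothing else left).
So house 1 gets fish for pet.
So: house 1 = Swede/black/fish/limes, house 2 = Spaniard/blue/snake/apples, house 3 = Norwegian/orange/cat/plums, house 4 = Brit/gray/turtle/mangoes.

Spaniard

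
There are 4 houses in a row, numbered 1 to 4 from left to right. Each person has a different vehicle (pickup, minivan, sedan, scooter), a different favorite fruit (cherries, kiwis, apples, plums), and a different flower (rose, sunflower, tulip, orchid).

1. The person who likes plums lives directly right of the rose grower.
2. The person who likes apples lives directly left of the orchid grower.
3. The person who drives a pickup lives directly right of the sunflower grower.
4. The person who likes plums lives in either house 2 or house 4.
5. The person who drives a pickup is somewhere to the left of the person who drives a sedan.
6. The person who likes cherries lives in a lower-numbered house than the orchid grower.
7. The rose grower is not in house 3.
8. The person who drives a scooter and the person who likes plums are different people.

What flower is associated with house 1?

Clue 1: the person who likes plums is in house 2.
From clue 1, the rose grower must be in house 1.
House 4's favorite fruit must be kiwis (nothing else left).
The only flower still possible for house 2 is sunflower.
From clue 2, the person who likes apples must be in house 3.
By clue 2, the orchid grower is in house 4.
The person who drives a pickup is in house 3 (clue 3).
The person who drives a sedan is in house 4 (clue 5).
House 1 vehicle: only scooter fits.
That leaves minivan as the vehicle for house 2.
House 1's favorite fruit must be cherries (nothing else left).
So house 3 gets tulip for flower.
So: house 1 = scooter/cherries/rose, house 2 = minivan/plums/sunflower, house 3 = pickup/apples/tulip, house 4 = sedan/kiwis/orchid.

rose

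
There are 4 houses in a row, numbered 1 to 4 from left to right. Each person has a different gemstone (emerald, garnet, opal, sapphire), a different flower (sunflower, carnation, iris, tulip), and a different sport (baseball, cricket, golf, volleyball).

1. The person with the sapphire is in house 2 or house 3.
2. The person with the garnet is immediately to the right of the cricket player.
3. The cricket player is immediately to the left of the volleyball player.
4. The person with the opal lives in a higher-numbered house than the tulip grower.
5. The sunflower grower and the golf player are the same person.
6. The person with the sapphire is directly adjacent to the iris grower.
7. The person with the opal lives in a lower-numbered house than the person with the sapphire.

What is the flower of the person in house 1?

tulip

Clue 7 places the person with the opal in house 2.
The person with the sapphire is in house 3 (clue 7).
House 1's gemstone must be emerald (nothing else left).
House 4 gemstone: only garnet fits.
By clue 2, the cricket player is in house 3.
The volleyball player is in house 4 (clue 3).
Clue 4: the tulip grower is in house 1.
From clue 5, the sunflower grower must be in house 2.
From clue 5, the golf player must be in house 2.
House 3's flower must be carnation (nothing else left).
That leaves iris as the flower for house 4.
House 1's sport must be baseball (nothing else left).
So: house 1 = emerald/tulip/baseball, house 2 = opal/sunflower/golf, house 3 = sapphire/carnation/cricket, house 4 = garnet/iris/volleyball.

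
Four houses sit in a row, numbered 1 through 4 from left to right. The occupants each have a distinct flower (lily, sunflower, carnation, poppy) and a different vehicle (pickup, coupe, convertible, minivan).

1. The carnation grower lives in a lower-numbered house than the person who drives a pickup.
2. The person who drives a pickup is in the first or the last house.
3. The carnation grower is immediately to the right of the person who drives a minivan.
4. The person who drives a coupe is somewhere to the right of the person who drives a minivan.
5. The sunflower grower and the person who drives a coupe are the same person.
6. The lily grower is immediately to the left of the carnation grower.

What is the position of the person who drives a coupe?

By clue 2, the person who drives a pickup is in house 4.
House 4's flower must be poppy (nothing else left).
So house 1 gets lily for flower.
The carnation grower is in house 2 (clue 6).
House 3 flower: only sunflower fits.
By clue 3, the person who drives a minivan is in house 1.
Clue 5: the person who drives a coupe is in house 3.
House 2 vehicle: only convertible fits.
So: house 1 = lily/minivan, house 2 = carnation/convertible, house 3 = sunflower/coupe, house 4 = poppy/pickup.

3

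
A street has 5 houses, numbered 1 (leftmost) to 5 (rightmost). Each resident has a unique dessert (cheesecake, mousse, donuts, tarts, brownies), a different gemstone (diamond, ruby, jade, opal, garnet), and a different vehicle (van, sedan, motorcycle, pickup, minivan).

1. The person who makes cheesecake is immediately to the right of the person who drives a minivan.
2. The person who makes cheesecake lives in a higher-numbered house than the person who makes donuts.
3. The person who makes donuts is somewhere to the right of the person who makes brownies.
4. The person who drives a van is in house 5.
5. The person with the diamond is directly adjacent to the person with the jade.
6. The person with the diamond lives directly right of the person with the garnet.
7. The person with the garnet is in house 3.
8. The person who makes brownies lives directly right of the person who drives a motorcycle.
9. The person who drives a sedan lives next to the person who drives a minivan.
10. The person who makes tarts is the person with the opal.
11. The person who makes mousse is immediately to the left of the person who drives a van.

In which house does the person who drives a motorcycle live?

The person who drives a van is in house 5 (clue 4).
Clue 7 places the person with the garnet in house 3.
By clue 11, the person who makes mousse is in house 4.
So house 1 gets tarts for dessert.
House 5 dessert: only cheesecake fits.
By clue 1, the person who drives a minivan is in house 4.
By clue 3, the person who makes donuts is in house 3.
From clue 3, the person who makes brownies must be in house 2.
Clue 6: the person with the diamond is in house 4.
By clue 8, the person who drives a motorcycle is in house 1.
The person who drives a sedan is in house 3 (clue 9).
Clue 10 places the person with the opal in house 1.
That leaves ruby as the gemstone for house 2.
The only gemstone still possible for house 5 is jade.
That leaves pickup as the vehicle for house 2.
So: house 1 = tarts/opal/motorcycle, house 2 = brownies/ruby/pickup, house 3 = donuts/garnet/sedan, house 4 = mousse/diamond/minivan, house 5 = cheesecake/jade/van.

1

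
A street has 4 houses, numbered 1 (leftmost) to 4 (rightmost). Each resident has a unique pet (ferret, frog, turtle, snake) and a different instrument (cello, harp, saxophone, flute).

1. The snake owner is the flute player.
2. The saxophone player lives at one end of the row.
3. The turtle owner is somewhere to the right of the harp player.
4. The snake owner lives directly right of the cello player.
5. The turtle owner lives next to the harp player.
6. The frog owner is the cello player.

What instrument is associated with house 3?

The saxophone player is narrowed to house 1 or 4; consider each.
Placing it in house 1 leads to a contradiction, so it's in house 4.
The frog owner is narrowed to house 1 or 2; consider each.
Placing it in house 2 leads to a contradiction, so it's in house 1.
The cello player is in house 1 (clue 6).
Clue 4: the snake owner is in house 2.
Clue 1: the flute player is in house 2.
House 3 instrument: only harp fits.
By clue 3, the turtle owner is in house 4.
House 3's pet must be ferret (nothing else left).
So: house 1 = frog/cello, house 2 = snake/flute, house 3 = ferret/harp, house 4 = turtle/saxophone.

harp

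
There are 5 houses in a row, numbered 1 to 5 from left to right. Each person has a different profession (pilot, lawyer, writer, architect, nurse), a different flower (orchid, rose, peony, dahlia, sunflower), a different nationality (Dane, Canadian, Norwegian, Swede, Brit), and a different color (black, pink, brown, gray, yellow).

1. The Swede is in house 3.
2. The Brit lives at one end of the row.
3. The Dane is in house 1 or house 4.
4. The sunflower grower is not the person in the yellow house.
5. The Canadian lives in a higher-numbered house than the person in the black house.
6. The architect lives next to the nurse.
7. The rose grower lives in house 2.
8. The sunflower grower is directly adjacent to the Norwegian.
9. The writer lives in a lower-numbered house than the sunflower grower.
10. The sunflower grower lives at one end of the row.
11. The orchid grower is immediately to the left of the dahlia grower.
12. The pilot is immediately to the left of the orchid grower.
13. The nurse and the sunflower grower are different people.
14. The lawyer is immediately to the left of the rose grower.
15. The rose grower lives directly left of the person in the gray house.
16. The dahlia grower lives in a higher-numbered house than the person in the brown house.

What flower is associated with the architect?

sunflower

The Swede is in house 3 (clue 1).
From clue 7, the rose grower must be in house 2.
Clue 10 places the sunflower grower in house 5.
The lawyer is in house 1 (clue 14).
By clue 15, the person in the gray house is in house 3.
House 5's profession must be architect (nothing else left).
House 1 flower: only peony fits.
Clue 6 places the nurse in house 4.
By clue 8, the Norwegian is in house 4.
Clue 11: the orchid grower is in house 3.
By clue 11, the dahlia grower is in house 4.
The pilot is in house 2 (clue 12).
So house 3 gets writer for profession.
The only nationality still possible for house 2 is Canadian.
That leaves Brit as the nationality for house 5.
So house 5 gets pink for color.
The person in the black house is in house 1 (clue 5).
House 1 nationality: only Dane fits.
That leaves brown as the color for house 2.
House 4 color: only yellow fits.
So: house 1 = lawyer/peony/Dane/black, house 2 = pilot/rose/Canadian/brown, house 3 = writer/orchid/Swede/gray, house 4 = nurse/dahlia/Norwegian/yellow, house 5 = architect/sunflower/Brit/pink.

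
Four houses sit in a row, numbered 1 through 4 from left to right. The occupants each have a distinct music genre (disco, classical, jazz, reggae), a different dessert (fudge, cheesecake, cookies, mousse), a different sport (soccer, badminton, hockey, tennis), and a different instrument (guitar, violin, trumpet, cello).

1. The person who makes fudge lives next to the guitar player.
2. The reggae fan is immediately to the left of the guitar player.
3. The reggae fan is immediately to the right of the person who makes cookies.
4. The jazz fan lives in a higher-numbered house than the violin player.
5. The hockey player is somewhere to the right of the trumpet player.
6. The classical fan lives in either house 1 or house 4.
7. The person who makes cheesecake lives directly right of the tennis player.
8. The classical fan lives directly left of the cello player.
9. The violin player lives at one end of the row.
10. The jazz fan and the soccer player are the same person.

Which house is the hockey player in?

4

Clue 8 places the classical fan in house 1.
The cello player is in house 2 (clue 8).
By clue 9, the violin player is in house 1.
House 4's instrument must be guitar (nothing else left).
Clue 1 places the person who makes fudge in house 3.
The reggae fan is in house 3 (clue 2).
From clue 3, the person who makes cookies must be in house 2.
The hockey player is in house 4 (clue 5).
So house 1 gets mousse for dessert.
That leaves cheesecake as the dessert for house 4.
That leaves trumpet as the instrument for house 3.
Clue 7 places the tennis player in house 3.
By clue 10, the jazz fan is in house 2.
The soccer player is in house 2 (clue 10).
House 4 music genre: only disco fits.
The only sport still possible for house 1 is badminton.
So: house 1 = classical/mousse/badminton/violin, house 2 = jazz/cookies/soccer/cello, house 3 = reggae/fudge/tennis/trumpet, house 4 = disco/cheesecake/hockey/guitar.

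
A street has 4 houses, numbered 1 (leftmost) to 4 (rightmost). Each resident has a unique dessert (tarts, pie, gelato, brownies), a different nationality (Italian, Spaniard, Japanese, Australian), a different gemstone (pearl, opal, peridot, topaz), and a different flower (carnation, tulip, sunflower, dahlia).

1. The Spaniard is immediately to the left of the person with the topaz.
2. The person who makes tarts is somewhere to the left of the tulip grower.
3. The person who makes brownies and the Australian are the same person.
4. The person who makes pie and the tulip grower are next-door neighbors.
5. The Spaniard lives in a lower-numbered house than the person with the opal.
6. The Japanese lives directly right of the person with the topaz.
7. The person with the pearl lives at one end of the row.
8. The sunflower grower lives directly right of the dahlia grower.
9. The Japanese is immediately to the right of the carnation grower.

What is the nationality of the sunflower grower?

Spaniard

House 1's flower must be dahlia (nothing else left).
From clue 8, the sunflower grower must be in house 2.
House 4's flower must be tulip (nothing else left).
Clue 4: the person who makes pie is in house 3.
Clue 9: the Japanese is in house 4.
House 3 flower: only carnation fits.
The person with the topaz is in house 3 (clue 6).
House 4's dessert must be gelato (nothing else left).
That leaves Italian as the nationality for house 3.
The Spaniard is in house 2 (clue 1).
The person with the opal is in house 4 (clue 5).
House 1 nationality: only Australian fits.
House 2's gemstone must be peridot (nothing else left).
From clue 3, the person who makes brownies must be in house 1.
So house 2 gets tarts for dessert.
That leaves pearl as the gemstone for house 1.
So: house 1 = brownies/Australian/pearl/dahlia, house 2 = tarts/Spaniard/peridot/sunflower, house 3 = pie/Italian/topaz/carnation, house 4 = gelato/Japanese/opal/tulip.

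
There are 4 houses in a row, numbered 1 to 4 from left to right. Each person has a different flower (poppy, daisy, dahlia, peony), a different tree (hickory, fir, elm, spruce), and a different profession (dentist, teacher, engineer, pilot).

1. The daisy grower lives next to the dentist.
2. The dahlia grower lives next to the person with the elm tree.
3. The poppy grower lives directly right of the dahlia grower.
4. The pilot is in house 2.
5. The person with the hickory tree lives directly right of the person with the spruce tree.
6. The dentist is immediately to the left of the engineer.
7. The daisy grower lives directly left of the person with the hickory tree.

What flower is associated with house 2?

daisy

The pilot is in house 2 (clue 4).
From clue 1, the daisy grower must be in house 2.
From clue 6, the dentist must be in house 3.
Clue 6 places the engineer in house 4.
The person with the hickory tree is in house 3 (clue 7).
The only profession still possible for house 1 is teacher.
The poppy grower is in house 4 (clue 3).
The dahlia grower is in house 3 (clue 3).
The person with the spruce tree is in house 2 (clue 5).
The only flower still possible for house 1 is peony.
So house 1 gets fir for tree.
House 4's tree must be elm (nothing else left).
So: house 1 = peony/fir/teacher, house 2 = daisy/spruce/pilot, house 3 = dahlia/hickory/dentist, house 4 = poppy/elm/engineer.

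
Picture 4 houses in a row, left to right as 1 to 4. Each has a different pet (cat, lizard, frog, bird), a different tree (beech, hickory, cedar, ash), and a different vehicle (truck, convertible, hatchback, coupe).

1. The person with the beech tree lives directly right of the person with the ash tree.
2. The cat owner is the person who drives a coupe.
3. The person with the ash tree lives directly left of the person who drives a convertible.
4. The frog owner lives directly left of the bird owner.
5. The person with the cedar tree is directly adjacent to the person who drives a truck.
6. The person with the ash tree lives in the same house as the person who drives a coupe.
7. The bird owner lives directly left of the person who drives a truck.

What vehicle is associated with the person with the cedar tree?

hatchback

That leaves lizard as the pet for house 4.
The bird owner is narrowed to house 2 or 3; consider each.
Placing it in house 2 leads to a contradiction, so it's in house 3.
Clue 4: the frog owner is in house 2.
Clue 7: the person who drives a truck is in house 4.
House 1's pet must be cat (nothing else left).
Clue 2 places the person who drives a coupe in house 1.
Clue 5 places the person with the cedar tree in house 3.
From clue 6, the person with the ash tree must be in house 1.
The person with the beech tree is in house 2 (clue 1).
From clue 3, the person who drives a convertible must be in house 2.
House 4's tree must be hickory (nothing else left).
The only vehicle still possible for house 3 is hatchback.
So: house 1 = cat/ash/coupe, house 2 = frog/beech/convertible, house 3 = bird/cedar/hatchback, house 4 = lizard/hickory/truck.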